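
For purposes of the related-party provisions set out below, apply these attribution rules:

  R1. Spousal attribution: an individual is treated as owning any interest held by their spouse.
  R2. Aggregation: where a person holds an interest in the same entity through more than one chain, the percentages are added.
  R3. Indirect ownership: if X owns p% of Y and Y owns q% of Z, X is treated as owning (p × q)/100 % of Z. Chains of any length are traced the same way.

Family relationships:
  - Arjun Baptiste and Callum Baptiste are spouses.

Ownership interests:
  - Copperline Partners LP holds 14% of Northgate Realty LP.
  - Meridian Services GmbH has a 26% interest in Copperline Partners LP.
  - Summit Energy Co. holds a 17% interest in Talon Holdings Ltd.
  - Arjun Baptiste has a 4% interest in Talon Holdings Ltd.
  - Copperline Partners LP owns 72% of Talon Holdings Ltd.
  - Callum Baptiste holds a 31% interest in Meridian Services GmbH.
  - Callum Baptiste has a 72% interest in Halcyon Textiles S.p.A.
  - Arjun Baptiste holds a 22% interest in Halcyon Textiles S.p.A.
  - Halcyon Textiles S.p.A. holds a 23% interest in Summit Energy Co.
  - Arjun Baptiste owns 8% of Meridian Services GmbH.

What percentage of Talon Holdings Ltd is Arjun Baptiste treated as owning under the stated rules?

14.9762%

By spousal attribution (R1), Arjun Baptiste is treated as also owning Callum Baptiste's interest in Meridian Services GmbH, giving 8% + 31% = 39%.
By spousal attribution (R1), Arjun Baptiste is treated as also owning Callum Baptiste's interest in Halcyon Textiles S.p.A, giving 22% + 72% = 94%.
Chain via Meridian Services GmbH → Copperline Partners LP (R3): 39% × 26% × 72% = 7.3008% of Talon Holdings Ltd.
Chain via Halcyon Textiles S.p.A. → Summit Energy Co. (R3): 94% × 23% × 17% = 3.6754% of Talon Holdings Ltd.
Direct interest in Talon Holdings Ltd: 4%.
Aggregating (R2): 7.3008% + 3.6754% + 4% = 14.9762%.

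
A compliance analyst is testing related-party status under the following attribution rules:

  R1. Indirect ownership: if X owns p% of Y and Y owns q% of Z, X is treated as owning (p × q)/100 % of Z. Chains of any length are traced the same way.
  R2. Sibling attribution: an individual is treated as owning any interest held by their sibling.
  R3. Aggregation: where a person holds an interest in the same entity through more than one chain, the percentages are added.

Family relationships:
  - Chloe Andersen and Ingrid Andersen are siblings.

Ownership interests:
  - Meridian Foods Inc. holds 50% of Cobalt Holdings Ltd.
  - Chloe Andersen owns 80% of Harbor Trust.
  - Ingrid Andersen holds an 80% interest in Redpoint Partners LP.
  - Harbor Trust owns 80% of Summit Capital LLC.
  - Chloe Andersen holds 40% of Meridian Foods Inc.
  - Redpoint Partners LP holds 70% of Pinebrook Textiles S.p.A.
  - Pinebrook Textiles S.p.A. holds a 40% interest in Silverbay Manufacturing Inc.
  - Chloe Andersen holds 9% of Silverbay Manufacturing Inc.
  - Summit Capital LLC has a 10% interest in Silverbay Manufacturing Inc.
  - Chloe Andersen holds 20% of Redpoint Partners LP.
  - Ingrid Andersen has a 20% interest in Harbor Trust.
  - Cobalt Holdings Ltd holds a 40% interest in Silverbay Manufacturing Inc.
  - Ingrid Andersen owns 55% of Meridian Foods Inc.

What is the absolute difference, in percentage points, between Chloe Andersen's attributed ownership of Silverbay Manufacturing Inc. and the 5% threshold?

By sibling attribution (R2), Chloe Andersen is treated as also owning Ingrid Andersen's interest in Redpoint Partners LP, giving 20% + 80% = 100%.
By sibling attribution (R2), Chloe Andersen is treated as also owning Ingrid Andersen's interest in Meridian Foods Inc, giving 40% + 55% = 95%.
By sibling attribution (R2), Chloe Andersen is treated as also owning Ingrid Andersen's interest in Harbor Trust, giving 80% + 20% = 100%.
Chain via Redpoint Partners LP → Pinebrook Textiles S.p.A. (R1): 100% × 70% × 40% = 28% of Silverbay Manufacturing Inc.
Chain via Meridian Foods Inc. → Cobalt Holdings Ltd (R1): 95% × 50% × 40% = 19% of Silverbay Manufacturing Inc.
Chain via Harbor Trust → Summit Capital LLC (R1): 100% × 80% × 10% = 8% of Silverbay Manufacturing Inc.
Direct interest in Silverbay Manufacturing Inc: 9%.
Aggregating (R3): 28% + 19% + 8% + 9% = 64%.
64% exceeds the 5% threshold by 59 percentage points.

59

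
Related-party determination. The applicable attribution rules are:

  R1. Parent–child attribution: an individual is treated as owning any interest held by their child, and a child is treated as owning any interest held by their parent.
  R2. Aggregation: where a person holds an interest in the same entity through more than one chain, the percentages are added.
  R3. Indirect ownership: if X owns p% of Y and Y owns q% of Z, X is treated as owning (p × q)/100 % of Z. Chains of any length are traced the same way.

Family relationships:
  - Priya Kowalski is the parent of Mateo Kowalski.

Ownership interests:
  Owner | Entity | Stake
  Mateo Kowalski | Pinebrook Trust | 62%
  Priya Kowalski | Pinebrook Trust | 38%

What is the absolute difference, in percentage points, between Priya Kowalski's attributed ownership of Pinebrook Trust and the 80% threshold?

20

By parent–child attribution (R1), Priya Kowalski is treated as also owning Mateo Kowalski's interest in Pinebrook Trust, giving 38% + 62% = 100%.
Direct interest in Pinebrook Trust: 100%.
100% exceeds the 80% threshold by 20 percentage points.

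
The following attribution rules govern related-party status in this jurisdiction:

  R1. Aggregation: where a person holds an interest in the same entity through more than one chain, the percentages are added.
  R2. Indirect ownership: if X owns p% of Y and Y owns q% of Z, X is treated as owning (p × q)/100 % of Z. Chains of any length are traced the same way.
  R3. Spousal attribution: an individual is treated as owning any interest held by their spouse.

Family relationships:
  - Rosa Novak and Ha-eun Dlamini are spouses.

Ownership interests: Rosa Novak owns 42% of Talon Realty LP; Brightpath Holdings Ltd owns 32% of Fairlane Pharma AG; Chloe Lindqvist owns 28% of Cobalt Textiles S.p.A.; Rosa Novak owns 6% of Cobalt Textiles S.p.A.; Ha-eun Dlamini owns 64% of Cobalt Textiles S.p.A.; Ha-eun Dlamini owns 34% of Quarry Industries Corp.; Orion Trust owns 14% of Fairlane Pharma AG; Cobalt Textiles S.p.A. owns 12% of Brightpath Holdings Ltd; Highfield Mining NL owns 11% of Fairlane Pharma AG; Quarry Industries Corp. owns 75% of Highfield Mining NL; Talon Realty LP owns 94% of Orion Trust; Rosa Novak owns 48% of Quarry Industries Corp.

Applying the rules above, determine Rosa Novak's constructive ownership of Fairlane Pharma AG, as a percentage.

14.9802%

By spousal attribution (R3), Rosa Novak is treated as also owning Ha-eun Dlamini's interest in Quarry Industries Corp, giving 48% + 34% = 82%.
By spousal attribution (R3), Rosa Novak is treated as also owning Ha-eun Dlamini's interest in Cobalt Textiles S.p.A, giving 6% + 64% = 70%.
Chain via Quarry Industries Corp. → Highfield Mining NL (R2): 82% × 75% × 11% = 6.765% of Fairlane Pharma AG.
Chain via Talon Realty LP → Orion Trust (R2): 42% × 94% × 14% = 5.5272% of Fairlane Pharma AG.
Chain via Cobalt Textiles S.p.A. → Brightpath Holdings Ltd (R2): 70% × 12% × 32% = 2.688% of Fairlane Pharma AG.
Aggregating (R1): 6.765% + 5.5272% + 2.688% = 14.9802%.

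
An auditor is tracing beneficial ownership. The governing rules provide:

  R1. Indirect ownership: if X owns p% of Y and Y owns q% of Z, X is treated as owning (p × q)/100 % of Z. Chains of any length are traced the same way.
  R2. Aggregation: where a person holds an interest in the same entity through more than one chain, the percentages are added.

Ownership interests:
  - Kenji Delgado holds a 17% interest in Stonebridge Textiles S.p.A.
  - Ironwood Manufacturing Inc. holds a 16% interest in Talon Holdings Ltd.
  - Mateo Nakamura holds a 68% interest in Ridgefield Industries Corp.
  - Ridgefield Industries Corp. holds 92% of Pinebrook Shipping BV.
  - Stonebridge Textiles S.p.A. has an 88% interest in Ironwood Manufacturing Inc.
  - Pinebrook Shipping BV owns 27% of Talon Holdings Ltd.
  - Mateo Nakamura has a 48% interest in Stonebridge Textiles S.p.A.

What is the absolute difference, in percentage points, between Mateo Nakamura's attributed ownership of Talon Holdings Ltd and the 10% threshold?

Chain via Stonebridge Textiles S.p.A. → Ironwood Manufacturing Inc. (R1): 48% × 88% × 16% = 6.7584% of Talon Holdings Ltd.
Chain via Ridgefield Industries Corp. → Pinebrook Shipping BV (R1): 68% × 92% × 27% = 16.8912% of Talon Holdings Ltd.
Aggregating (R2): 6.7584% + 16.8912% = 23.6496%.
23.6496% exceeds the 10% threshold by 13.6496 percentage points.

13.6496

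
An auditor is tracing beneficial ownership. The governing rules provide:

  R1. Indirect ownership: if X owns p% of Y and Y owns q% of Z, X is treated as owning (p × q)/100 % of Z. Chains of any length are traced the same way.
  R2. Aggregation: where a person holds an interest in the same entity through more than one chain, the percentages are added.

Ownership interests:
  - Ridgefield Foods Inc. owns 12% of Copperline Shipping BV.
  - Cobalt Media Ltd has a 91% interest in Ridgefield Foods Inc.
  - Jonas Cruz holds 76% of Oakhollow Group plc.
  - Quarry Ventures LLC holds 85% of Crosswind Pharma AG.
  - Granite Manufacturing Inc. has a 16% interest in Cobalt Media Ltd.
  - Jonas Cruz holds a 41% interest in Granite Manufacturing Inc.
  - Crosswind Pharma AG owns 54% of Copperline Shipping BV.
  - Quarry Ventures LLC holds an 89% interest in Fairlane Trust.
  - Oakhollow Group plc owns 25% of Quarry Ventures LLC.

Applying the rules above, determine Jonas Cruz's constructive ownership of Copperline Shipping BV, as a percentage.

Chain via Oakhollow Group plc → Quarry Ventures LLC → Crosswind Pharma AG (R1): 76% × 25% × 85% × 54% = 8.721% of Copperline Shipping BV.
Chain via Granite Manufacturing Inc. → Cobalt Media Ltd → Ridgefield Foods Inc. (R1): 41% × 16% × 91% × 12% = 0.716352% of Copperline Shipping BV.
Aggregating (R2): 8.721% + 0.716352% = 9.437352%.

9.437352%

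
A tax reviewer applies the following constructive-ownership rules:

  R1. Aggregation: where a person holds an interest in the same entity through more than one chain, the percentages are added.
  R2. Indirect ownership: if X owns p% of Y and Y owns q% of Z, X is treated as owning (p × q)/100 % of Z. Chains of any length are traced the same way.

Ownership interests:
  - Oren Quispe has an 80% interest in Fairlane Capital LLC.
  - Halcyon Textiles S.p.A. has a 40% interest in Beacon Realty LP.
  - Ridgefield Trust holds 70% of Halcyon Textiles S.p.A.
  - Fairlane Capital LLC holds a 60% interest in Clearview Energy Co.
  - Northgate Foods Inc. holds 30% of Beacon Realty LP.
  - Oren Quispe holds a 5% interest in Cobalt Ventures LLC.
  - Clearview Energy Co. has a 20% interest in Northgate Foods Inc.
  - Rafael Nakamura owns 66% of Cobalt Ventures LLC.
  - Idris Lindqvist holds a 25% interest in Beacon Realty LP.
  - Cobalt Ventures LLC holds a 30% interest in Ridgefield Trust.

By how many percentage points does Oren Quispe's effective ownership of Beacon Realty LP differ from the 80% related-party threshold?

76.7

Chain via Cobalt Ventures LLC → Ridgefield Trust → Halcyon Textiles S.p.A. (R2): 5% × 30% × 70% × 40% = 0.42% of Beacon Realty LP.
Chain via Fairlane Capital LLC → Clearview Energy Co. → Northgate Foods Inc. (R2): 80% × 60% × 20% × 30% = 2.88% of Beacon Realty LP.
Aggregating (R1): 0.42% + 2.88% = 3.3%.
3.3% falls short of the 80% threshold by 76.7 percentage points.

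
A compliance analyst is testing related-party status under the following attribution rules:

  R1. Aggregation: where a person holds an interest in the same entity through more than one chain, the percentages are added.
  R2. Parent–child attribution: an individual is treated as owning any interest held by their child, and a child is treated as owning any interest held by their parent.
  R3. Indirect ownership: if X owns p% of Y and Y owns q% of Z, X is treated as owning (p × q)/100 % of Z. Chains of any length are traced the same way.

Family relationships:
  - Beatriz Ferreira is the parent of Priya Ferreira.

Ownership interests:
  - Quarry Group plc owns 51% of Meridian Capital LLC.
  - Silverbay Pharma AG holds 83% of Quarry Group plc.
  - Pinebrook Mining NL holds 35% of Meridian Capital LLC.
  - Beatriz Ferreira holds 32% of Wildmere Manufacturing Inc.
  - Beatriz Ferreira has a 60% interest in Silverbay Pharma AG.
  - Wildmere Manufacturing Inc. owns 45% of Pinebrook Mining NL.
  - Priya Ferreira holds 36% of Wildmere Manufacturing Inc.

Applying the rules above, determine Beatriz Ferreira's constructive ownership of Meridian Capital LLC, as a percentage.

36.108%

By parent–child attribution (R2), Beatriz Ferreira is treated as also owning Priya Ferreira's interest in Wildmere Manufacturing Inc, giving 32% + 36% = 68%.
Chain via Silverbay Pharma AG → Quarry Group plc (R3): 60% × 83% × 51% = 25.398% of Meridian Capital LLC.
Chain via Wildmere Manufacturing Inc. → Pinebrook Mining NL (R3): 68% × 45% × 35% = 10.71% of Meridian Capital LLC.
Aggregating (R1): 25.398% + 10.71% = 36.108%.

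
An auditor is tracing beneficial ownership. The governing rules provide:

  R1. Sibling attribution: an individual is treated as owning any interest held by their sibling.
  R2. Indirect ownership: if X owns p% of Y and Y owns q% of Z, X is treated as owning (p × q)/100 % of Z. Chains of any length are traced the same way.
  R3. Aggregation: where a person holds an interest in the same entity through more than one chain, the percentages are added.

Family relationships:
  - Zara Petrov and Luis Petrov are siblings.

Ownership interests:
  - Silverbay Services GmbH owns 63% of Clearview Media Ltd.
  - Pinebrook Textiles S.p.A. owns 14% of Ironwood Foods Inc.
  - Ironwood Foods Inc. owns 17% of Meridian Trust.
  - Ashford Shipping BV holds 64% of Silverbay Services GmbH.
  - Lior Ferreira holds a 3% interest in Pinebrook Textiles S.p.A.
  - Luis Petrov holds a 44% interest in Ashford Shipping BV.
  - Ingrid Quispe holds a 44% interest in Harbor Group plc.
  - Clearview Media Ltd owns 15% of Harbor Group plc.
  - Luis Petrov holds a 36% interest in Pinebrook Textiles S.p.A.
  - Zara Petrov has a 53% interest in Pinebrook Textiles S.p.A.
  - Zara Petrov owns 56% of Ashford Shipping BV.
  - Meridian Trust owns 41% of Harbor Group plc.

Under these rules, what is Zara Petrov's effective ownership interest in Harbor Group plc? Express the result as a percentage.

By sibling attribution (R1), Zara Petrov is treated as also owning Luis Petrov's interest in Pinebrook Textiles S.p.A, giving 53% + 36% = 89%.
By sibling attribution (R1), Zara Petrov is treated as also owning Luis Petrov's interest in Ashford Shipping BV, giving 56% + 44% = 100%.
Chain via Pinebrook Textiles S.p.A. → Ironwood Foods Inc. → Meridian Trust (R2): 89% × 14% × 17% × 41% = 0.868462% of Harbor Group plc.
Chain via Ashford Shipping BV → Silverbay Services GmbH → Clearview Media Ltd (R2): 100% × 64% × 63% × 15% = 6.048% of Harbor Group plc.
Aggregating (R3): 0.868462% + 6.048% = 6.916462%.

6.916462%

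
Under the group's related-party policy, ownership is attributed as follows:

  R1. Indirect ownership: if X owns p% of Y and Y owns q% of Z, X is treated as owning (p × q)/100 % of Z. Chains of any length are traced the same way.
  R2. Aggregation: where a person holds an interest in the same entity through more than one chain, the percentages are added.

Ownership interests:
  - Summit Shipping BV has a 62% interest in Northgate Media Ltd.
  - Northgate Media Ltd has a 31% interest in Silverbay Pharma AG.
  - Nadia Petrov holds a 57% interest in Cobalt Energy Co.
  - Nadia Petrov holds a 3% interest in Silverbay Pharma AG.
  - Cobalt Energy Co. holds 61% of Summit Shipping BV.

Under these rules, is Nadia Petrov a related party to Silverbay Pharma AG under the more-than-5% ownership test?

Chain via Cobalt Energy Co. → Summit Shipping BV → Northgate Media Ltd (R1): 57% × 61% × 62% × 31% = 6.682794% of Silverbay Pharma AG.
Direct interest in Silverbay Pharma AG: 3%.
Aggregating (R2): 6.682794% + 3% = 9.682794%.
9.682794% exceeds the 5% threshold, so Nadia is a related party to Silverbay Pharma AG.

Yes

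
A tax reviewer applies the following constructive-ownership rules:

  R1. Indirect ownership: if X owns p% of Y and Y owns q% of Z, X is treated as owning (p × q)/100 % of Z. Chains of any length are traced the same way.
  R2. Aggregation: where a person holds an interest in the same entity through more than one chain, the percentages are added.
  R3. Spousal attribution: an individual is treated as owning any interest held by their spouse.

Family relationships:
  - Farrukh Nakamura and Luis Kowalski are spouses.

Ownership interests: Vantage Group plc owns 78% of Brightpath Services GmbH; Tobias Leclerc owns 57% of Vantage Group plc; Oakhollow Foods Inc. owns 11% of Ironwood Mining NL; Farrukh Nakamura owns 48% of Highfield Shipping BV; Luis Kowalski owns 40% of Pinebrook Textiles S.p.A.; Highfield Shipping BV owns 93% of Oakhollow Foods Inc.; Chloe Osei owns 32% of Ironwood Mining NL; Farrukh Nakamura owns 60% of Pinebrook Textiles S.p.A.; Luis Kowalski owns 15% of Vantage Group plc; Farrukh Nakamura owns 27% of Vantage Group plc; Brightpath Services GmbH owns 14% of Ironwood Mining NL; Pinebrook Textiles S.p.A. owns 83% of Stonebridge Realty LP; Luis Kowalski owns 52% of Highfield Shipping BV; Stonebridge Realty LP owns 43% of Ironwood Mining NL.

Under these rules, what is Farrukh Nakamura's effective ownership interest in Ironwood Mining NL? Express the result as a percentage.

50.5064%

By spousal attribution (R3), Farrukh Nakamura is treated as also owning Luis Kowalski's interest in Highfield Shipping BV, giving 48% + 52% = 100%.
By spousal attribution (R3), Farrukh Nakamura is treated as also owning Luis Kowalski's interest in Vantage Group plc, giving 27% + 15% = 42%.
By spousal attribution (R3), Farrukh Nakamura is treated as also owning Luis Kowalski's interest in Pinebrook Textiles S.p.A, giving 60% + 40% = 100%.
Chain via Highfield Shipping BV → Oakhollow Foods Inc. (R1): 100% × 93% × 11% = 10.23% of Ironwood Mining NL.
Chain via Vantage Group plc → Brightpath Services GmbH (R1): 42% × 78% × 14% = 4.5864% of Ironwood Mining NL.
Chain via Pinebrook Textiles S.p.A. → Stonebridge Realty LP (R1): 100% × 83% × 43% = 35.69% of Ironwood Mining NL.
Aggregating (R2): 10.23% + 4.5864% + 35.69% = 50.5064%.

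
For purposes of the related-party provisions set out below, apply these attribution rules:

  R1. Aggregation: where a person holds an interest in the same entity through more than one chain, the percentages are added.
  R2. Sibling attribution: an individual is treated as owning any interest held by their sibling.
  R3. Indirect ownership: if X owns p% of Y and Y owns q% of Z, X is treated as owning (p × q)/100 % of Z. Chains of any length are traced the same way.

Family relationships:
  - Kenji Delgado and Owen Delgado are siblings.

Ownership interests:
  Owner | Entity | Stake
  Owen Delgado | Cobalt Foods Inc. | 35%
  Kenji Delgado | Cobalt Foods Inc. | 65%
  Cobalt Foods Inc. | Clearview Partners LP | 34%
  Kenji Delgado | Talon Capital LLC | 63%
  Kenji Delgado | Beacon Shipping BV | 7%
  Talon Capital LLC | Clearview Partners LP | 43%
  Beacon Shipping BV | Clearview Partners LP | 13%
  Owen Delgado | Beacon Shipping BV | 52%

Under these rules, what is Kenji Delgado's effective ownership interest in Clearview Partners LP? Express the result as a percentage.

68.76%

By sibling attribution (R2), Kenji Delgado is treated as also owning Owen Delgado's interest in Beacon Shipping BV, giving 7% + 52% = 59%.
By sibling attribution (R2), Kenji Delgado is treated as also owning Owen Delgado's interest in Cobalt Foods Inc, giving 65% + 35% = 100%.
Chain via Beacon Shipping BV (R3): 59% × 13% = 7.67% of Clearview Partners LP.
Chain via Talon Capital LLC (R3): 63% × 43% = 27.09% of Clearview Partners LP.
Chain via Cobalt Foods Inc. (R3): 100% × 34% = 34% of Clearview Partners LP.
Aggregating (R1): 7.67% + 27.09% + 34% = 68.76%.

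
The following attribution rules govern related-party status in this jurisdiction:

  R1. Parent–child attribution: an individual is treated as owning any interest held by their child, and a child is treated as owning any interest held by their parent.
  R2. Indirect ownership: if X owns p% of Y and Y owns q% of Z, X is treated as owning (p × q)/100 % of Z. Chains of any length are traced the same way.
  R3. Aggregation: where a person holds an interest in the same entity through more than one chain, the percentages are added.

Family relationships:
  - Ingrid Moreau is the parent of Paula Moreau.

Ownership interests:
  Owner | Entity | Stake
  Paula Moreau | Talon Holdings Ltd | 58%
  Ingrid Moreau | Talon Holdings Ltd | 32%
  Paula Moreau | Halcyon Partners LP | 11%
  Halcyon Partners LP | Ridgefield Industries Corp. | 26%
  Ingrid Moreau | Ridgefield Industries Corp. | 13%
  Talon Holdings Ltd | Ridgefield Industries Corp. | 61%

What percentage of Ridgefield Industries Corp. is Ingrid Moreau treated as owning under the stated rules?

By parent–child attribution (R1), Ingrid Moreau is treated as also owning Paula Moreau's interest in Talon Holdings Ltd, giving 32% + 58% = 90%.
By parent–child attribution (R1), Ingrid Moreau is treated as owning Paula Moreau's 11% interest in Halcyon Partners LP.
Chain via Talon Holdings Ltd (R2): 90% × 61% = 54.9% of Ridgefield Industries Corp.
Direct interest in Ridgefield Industries Corp: 13%.
Chain via Halcyon Partners LP (R2): 11% × 26% = 2.86% of Ridgefield Industries Corp.
Aggregating (R3): 54.9% + 13% + 2.86% = 70.76%.

70.76%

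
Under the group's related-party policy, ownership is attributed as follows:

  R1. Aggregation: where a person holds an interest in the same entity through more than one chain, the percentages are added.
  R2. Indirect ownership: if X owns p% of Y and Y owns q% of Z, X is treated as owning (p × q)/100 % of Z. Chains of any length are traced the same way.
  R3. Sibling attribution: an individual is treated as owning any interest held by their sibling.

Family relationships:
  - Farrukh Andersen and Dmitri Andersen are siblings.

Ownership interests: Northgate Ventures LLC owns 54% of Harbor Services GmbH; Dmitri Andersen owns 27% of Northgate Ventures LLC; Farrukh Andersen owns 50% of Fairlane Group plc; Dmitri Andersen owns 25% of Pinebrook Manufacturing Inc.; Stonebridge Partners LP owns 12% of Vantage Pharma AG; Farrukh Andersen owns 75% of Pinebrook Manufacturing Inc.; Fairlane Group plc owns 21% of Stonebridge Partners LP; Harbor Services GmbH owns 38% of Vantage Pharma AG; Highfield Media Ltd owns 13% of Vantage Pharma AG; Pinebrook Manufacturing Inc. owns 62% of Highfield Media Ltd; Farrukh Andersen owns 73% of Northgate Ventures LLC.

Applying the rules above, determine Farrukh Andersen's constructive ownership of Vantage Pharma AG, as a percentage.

29.84%

By sibling attribution (R3), Farrukh Andersen is treated as also owning Dmitri Andersen's interest in Pinebrook Manufacturing Inc, giving 75% + 25% = 100%.
By sibling attribution (R3), Farrukh Andersen is treated as also owning Dmitri Andersen's interest in Northgate Ventures LLC, giving 73% + 27% = 100%.
Chain via Pinebrook Manufacturing Inc. → Highfield Media Ltd (R2): 100% × 62% × 13% = 8.06% of Vantage Pharma AG.
Chain via Fairlane Group plc → Stonebridge Partners LP (R2): 50% × 21% × 12% = 1.26% of Vantage Pharma AG.
Chain via Northgate Ventures LLC → Harbor Services GmbH (R2): 100% × 54% × 38% = 20.52% of Vantage Pharma AG.
Aggregating (R1): 8.06% + 1.26% + 20.52% = 29.84%.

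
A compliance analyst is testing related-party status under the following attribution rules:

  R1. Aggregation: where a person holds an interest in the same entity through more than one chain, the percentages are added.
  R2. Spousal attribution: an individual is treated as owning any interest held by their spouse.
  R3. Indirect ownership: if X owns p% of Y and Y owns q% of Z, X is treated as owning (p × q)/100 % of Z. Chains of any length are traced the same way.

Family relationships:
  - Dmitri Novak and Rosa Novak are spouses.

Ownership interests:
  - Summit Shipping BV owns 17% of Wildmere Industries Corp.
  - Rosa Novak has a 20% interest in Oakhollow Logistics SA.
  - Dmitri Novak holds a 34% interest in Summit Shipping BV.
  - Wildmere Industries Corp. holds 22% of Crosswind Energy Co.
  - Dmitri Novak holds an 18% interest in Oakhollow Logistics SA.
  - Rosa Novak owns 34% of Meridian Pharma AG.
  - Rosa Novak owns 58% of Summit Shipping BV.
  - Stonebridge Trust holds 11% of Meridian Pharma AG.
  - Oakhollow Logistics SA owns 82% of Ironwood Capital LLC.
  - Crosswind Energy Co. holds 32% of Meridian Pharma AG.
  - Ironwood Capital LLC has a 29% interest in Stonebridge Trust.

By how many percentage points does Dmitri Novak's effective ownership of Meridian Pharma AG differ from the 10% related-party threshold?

26.09506

By spousal attribution (R2), Dmitri Novak is treated as also owning Rosa Novak's interest in Oakhollow Logistics SA, giving 18% + 20% = 38%.
By spousal attribution (R2), Dmitri Novak is treated as also owning Rosa Novak's interest in Summit Shipping BV, giving 34% + 58% = 92%.
By spousal attribution (R2), Dmitri Novak is treated as owning Rosa Novak's 34% interest in Meridian Pharma AG.
Chain via Oakhollow Logistics SA → Ironwood Capital LLC → Stonebridge Trust (R3): 38% × 82% × 29% × 11% = 0.994004% of Meridian Pharma AG.
Chain via Summit Shipping BV → Wildmere Industries Corp. → Crosswind Energy Co. (R3): 92% × 17% × 22% × 32% = 1.101056% of Meridian Pharma AG.
Direct interest in Meridian Pharma AG: 34%.
Aggregating (R1): 0.994004% + 1.101056% + 34% = 36.09506%.
36.09506% exceeds the 10% threshold by 26.09506 percentage points.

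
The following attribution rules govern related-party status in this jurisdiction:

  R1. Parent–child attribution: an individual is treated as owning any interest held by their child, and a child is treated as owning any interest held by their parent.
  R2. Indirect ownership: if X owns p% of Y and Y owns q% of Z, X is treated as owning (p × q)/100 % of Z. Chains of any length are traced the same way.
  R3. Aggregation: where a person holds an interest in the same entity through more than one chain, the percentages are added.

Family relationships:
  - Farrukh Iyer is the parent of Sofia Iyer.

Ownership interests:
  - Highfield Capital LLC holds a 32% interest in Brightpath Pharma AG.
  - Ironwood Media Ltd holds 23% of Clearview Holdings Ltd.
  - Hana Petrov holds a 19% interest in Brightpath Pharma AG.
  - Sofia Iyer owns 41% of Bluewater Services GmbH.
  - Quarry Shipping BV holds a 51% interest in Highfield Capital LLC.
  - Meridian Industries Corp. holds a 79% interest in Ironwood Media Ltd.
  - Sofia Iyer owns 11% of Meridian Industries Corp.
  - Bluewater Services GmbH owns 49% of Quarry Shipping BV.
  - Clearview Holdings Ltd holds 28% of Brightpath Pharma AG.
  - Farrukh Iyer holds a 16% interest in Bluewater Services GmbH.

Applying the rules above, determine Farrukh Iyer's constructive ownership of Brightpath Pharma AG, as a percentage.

By parent–child attribution (R1), Farrukh Iyer is treated as also owning Sofia Iyer's interest in Bluewater Services GmbH, giving 16% + 41% = 57%.
By parent–child attribution (R1), Farrukh Iyer is treated as owning Sofia Iyer's 11% interest in Meridian Industries Corp.
Chain via Bluewater Services GmbH → Quarry Shipping BV → Highfield Capital LLC (R2): 57% × 49% × 51% × 32% = 4.558176% of Brightpath Pharma AG.
Chain via Meridian Industries Corp. → Ironwood Media Ltd → Clearview Holdings Ltd (R2): 11% × 79% × 23% × 28% = 0.559636% of Brightpath Pharma AG.
Aggregating (R3): 4.558176% + 0.559636% = 5.117812%.

5.117812%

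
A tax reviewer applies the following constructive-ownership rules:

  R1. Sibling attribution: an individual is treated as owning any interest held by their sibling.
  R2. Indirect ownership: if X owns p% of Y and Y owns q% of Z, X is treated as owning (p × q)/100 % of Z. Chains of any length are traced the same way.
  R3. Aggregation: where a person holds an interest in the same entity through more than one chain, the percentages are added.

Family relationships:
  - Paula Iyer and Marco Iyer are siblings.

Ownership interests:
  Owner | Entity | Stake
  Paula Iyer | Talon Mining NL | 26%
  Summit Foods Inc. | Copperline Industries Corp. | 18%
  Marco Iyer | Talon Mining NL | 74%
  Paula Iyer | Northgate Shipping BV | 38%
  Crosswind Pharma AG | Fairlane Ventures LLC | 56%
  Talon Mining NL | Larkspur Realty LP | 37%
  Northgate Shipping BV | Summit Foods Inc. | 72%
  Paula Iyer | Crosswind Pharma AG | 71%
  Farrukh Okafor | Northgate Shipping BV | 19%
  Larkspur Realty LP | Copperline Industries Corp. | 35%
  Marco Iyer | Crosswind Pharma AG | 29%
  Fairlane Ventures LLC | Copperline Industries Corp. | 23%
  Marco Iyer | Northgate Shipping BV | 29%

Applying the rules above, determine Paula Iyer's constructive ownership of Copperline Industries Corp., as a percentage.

By sibling attribution (R1), Paula Iyer is treated as also owning Marco Iyer's interest in Talon Mining NL, giving 26% + 74% = 100%.
By sibling attribution (R1), Paula Iyer is treated as also owning Marco Iyer's interest in Northgate Shipping BV, giving 38% + 29% = 67%.
By sibling attribution (R1), Paula Iyer is treated as also owning Marco Iyer's interest in Crosswind Pharma AG, giving 71% + 29% = 100%.
Chain via Talon Mining NL → Larkspur Realty LP (R2): 100% × 37% × 35% = 12.95% of Copperline Industries Corp.
Chain via Northgate Shipping BV → Summit Foods Inc. (R2): 67% × 72% × 18% = 8.6832% of Copperline Industries Corp.
Chain via Crosswind Pharma AG → Fairlane Ventures LLC (R2): 100% × 56% × 23% = 12.88% of Copperline Industries Corp.
Aggregating (R3): 12.95% + 8.6832% + 12.88% = 34.5132%.

34.5132%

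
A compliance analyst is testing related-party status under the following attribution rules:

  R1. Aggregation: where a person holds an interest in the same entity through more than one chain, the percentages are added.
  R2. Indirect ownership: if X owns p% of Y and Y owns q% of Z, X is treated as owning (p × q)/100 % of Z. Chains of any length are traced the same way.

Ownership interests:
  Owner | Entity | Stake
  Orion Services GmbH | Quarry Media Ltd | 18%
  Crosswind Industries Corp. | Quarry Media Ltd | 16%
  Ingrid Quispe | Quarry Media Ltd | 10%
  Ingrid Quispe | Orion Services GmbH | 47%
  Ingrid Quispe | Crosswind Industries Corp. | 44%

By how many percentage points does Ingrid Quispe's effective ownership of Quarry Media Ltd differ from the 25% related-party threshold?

Chain via Orion Services GmbH (R2): 47% × 18% = 8.46% of Quarry Media Ltd.
Chain via Crosswind Industries Corp. (R2): 44% × 16% = 7.04% of Quarry Media Ltd.
Direct interest in Quarry Media Ltd: 10%.
Aggregating (R1): 8.46% + 7.04% + 10% = 25.5%.
25.5% exceeds the 25% threshold by 0.5 percentage points.

0.5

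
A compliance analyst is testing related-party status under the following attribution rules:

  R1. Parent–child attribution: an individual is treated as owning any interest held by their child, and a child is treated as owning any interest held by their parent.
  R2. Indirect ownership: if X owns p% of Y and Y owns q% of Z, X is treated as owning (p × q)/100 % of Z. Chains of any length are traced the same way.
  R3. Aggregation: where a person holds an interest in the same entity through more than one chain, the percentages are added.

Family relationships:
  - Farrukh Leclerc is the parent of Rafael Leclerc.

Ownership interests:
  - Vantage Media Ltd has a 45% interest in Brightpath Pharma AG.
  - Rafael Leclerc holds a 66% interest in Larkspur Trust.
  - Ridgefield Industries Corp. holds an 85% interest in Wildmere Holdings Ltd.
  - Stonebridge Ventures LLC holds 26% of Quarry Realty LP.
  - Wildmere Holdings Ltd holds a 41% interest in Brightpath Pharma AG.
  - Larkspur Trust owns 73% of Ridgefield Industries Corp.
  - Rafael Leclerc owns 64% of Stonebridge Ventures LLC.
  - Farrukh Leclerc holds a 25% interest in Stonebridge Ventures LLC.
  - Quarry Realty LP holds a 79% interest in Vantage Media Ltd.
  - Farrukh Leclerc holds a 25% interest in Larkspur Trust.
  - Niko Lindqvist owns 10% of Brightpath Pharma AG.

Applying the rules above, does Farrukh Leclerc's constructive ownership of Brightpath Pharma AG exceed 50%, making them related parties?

No

By parent–child attribution (R1), Farrukh Leclerc is treated as also owning Rafael Leclerc's interest in Stonebridge Ventures LLC, giving 25% + 64% = 89%.
By parent–child attribution (R1), Farrukh Leclerc is treated as also owning Rafael Leclerc's interest in Larkspur Trust, giving 25% + 66% = 91%.
Chain via Stonebridge Ventures LLC → Quarry Realty LP → Vantage Media Ltd (R2): 89% × 26% × 79% × 45% = 8.22627% of Brightpath Pharma AG.
Chain via Larkspur Trust → Ridgefield Industries Corp. → Wildmere Holdings Ltd (R2): 91% × 73% × 85% × 41% = 23.150855% of Brightpath Pharma AG.
Aggregating (R3): 8.22627% + 23.150855% = 31.377125%.
31.377125% does not exceed the 50% threshold, so Farrukh is not a related party to Brightpath Pharma AG.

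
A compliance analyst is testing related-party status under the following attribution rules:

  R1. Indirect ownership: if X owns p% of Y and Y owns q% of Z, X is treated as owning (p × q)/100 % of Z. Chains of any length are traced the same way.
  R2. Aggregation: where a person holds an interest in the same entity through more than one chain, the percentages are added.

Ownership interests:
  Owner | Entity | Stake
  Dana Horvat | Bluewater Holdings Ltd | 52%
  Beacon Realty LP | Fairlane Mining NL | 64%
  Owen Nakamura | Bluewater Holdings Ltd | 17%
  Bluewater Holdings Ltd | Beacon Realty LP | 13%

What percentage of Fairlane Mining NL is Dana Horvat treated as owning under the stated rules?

4.3264%

Chain via Bluewater Holdings Ltd → Beacon Realty LP (R1): 52% × 13% × 64% = 4.3264% of Fairlane Mining NL.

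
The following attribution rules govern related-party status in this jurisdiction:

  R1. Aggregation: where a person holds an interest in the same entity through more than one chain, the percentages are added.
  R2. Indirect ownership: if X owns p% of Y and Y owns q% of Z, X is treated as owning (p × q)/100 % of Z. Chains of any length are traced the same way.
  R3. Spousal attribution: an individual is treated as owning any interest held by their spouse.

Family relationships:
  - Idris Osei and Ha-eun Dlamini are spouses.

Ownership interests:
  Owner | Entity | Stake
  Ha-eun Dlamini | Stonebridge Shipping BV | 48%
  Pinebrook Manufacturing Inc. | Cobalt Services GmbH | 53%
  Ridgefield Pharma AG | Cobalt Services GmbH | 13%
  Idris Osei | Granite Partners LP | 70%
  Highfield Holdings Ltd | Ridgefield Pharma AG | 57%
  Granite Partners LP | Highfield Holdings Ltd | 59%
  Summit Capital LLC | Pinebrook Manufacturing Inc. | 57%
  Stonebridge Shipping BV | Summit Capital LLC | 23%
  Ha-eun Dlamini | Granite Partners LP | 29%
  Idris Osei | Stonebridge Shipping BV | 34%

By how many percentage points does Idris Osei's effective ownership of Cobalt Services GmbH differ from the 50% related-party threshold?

39.974213

By spousal attribution (R3), Idris Osei is treated as also owning Ha-eun Dlamini's interest in Granite Partners LP, giving 70% + 29% = 99%.
By spousal attribution (R3), Idris Osei is treated as also owning Ha-eun Dlamini's interest in Stonebridge Shipping BV, giving 34% + 48% = 82%.
Chain via Granite Partners LP → Highfield Holdings Ltd → Ridgefield Pharma AG (R2): 99% × 59% × 57% × 13% = 4.328181% of Cobalt Services GmbH.
Chain via Stonebridge Shipping BV → Summit Capital LLC → Pinebrook Manufacturing Inc. (R2): 82% × 23% × 57% × 53% = 5.697606% of Cobalt Services GmbH.
Aggregating (R1): 4.328181% + 5.697606% = 10.025787%.
10.025787% falls short of the 50% threshold by 39.974213 percentage points.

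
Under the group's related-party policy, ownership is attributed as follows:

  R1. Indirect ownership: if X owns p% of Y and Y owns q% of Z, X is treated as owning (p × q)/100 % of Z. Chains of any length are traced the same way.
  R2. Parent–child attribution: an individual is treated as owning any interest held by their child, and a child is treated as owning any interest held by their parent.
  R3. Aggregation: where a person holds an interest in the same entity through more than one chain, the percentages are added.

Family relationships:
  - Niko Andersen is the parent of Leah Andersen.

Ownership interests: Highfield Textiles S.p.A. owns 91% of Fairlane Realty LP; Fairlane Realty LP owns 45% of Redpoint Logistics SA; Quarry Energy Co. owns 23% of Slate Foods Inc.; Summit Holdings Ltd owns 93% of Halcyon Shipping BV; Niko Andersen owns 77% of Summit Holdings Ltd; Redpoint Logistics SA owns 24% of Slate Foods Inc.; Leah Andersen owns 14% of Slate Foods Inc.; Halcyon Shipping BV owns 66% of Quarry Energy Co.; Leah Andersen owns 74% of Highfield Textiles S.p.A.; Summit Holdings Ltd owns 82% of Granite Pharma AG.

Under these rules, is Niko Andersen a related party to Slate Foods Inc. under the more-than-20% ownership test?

By parent–child attribution (R2), Niko Andersen is treated as owning Leah Andersen's 74% interest in Highfield Textiles S.p.A.
By parent–child attribution (R2), Niko Andersen is treated as owning Leah Andersen's 14% interest in Slate Foods Inc.
Chain via Summit Holdings Ltd → Halcyon Shipping BV → Quarry Energy Co. (R1): 77% × 93% × 66% × 23% = 10.870398% of Slate Foods Inc.
Chain via Highfield Textiles S.p.A. → Fairlane Realty LP → Redpoint Logistics SA (R1): 74% × 91% × 45% × 24% = 7.27272% of Slate Foods Inc.
Direct interest in Slate Foods Inc: 14%.
Aggregating (R3): 10.870398% + 7.27272% + 14% = 32.143118%.
32.143118% exceeds the 20% threshold, so Niko is a related party to Slate Foods Inc.

Yes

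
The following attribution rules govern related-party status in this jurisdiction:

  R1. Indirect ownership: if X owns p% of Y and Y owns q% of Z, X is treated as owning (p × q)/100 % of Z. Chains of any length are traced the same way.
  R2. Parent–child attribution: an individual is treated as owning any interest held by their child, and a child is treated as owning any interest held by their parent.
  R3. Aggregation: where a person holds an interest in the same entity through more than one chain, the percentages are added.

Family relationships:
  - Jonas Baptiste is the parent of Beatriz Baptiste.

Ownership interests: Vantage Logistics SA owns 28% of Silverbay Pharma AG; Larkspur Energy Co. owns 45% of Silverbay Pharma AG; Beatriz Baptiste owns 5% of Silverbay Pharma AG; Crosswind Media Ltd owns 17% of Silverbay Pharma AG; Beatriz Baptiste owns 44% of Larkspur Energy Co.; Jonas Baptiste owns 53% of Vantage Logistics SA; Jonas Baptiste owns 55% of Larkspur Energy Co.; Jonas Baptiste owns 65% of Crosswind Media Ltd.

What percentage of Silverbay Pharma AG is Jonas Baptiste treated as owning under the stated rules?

75.44%

By parent–child attribution (R2), Jonas Baptiste is treated as also owning Beatriz Baptiste's interest in Larkspur Energy Co, giving 55% + 44% = 99%.
By parent–child attribution (R2), Jonas Baptiste is treated as owning Beatriz Baptiste's 5% interest in Silverbay Pharma AG.
Chain via Vantage Logistics SA (R1): 53% × 28% = 14.84% of Silverbay Pharma AG.
Chain via Larkspur Energy Co. (R1): 99% × 45% = 44.55% of Silverbay Pharma AG.
Chain via Crosswind Media Ltd (R1): 65% × 17% = 11.05% of Silverbay Pharma AG.
Direct interest in Silverbay Pharma AG: 5%.
Aggregating (R3): 14.84% + 44.55% + 11.05% + 5% = 75.44%.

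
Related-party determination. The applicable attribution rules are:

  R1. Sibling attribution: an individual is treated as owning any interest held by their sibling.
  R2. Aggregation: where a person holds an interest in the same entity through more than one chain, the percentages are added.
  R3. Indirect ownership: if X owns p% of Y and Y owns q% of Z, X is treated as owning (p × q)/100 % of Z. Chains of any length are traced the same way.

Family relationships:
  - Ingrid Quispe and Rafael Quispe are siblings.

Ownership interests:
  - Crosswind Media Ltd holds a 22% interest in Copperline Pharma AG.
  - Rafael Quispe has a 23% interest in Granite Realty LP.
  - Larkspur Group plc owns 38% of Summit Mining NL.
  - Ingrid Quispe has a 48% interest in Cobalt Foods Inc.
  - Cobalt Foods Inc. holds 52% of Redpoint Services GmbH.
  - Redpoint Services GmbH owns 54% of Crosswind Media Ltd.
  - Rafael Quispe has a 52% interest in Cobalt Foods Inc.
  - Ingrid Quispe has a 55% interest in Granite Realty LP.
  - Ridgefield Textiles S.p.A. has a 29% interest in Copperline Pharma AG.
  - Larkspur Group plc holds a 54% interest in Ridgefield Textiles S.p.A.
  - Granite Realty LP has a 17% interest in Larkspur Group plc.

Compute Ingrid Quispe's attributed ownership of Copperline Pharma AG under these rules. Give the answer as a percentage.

By sibling attribution (R1), Ingrid Quispe is treated as also owning Rafael Quispe's interest in Granite Realty LP, giving 55% + 23% = 78%.
By sibling attribution (R1), Ingrid Quispe is treated as also owning Rafael Quispe's interest in Cobalt Foods Inc, giving 48% + 52% = 100%.
Chain via Granite Realty LP → Larkspur Group plc → Ridgefield Textiles S.p.A. (R3): 78% × 17% × 54% × 29% = 2.076516% of Copperline Pharma AG.
Chain via Cobalt Foods Inc. → Redpoint Services GmbH → Crosswind Media Ltd (R3): 100% × 52% × 54% × 22% = 6.1776% of Copperline Pharma AG.
Aggregating (R2): 2.076516% + 6.1776% = 8.254116%.

8.254116%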